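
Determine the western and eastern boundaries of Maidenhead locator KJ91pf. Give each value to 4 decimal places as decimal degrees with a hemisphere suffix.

39.2500° E, 39.3333° E

Field K=10, J=9: +10·20° lon, +9·10° lat → SW at lon 20°, lat 0°.
Square 9, 1: +9·2° lon, +1·1° lat → SW at lon 38°, lat 1°.
Subsquare p=15, f=5: +15·0.0833333° lon, +5·0.0416667° lat → SW at lon 39.25°, lat 1.20833°.
Cell spans 0.0833333° lon × 0.0416667° lat.
west 39.2500° E, east 39.3333° E.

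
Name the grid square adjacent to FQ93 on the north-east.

GQ04

Longitude square 9; +1 → 10, wraps to 0, carry into field.
Longitude field F = 5; +1 → 6 = G.
Latitude square 3; +1 → 4.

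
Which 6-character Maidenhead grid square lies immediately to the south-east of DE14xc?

DE24ab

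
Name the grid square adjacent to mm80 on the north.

MM81

Latitude square 0; +1 → 1.
The longitude characters are unchanged.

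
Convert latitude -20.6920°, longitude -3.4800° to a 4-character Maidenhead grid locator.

Offset from 180°W / 90°S: lon 176.52°, lat 69.31°.
Field (20°×10°, letters A–R): 176.52/20 → 8 → I, 69.31/10 → 6 → G; chars IG.
Square (2°×1°, digits 0–9): 16.52/2 → 8, 9.31/1 → 9; chars 89.

IG89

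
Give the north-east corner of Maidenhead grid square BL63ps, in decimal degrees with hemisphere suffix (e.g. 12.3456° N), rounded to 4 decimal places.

23.7917° N, 146.6667° W

Field B=1, L=11: +1·20° lon, +11·10° lat → SW at lon -160°, lat 20°.
Square 6, 3: +6·2° lon, +3·1° lat → SW at lon -148°, lat 23°.
Subsquare p=15, s=18: +15·0.0833333° lon, +18·0.0416667° lat → SW at lon -146.75°, lat 23.75°.
Cell spans 0.0833333° lon × 0.0416667° lat. NE corner is SW corner plus one full cell.
latitude 23.7917° N, longitude 146.6667° W.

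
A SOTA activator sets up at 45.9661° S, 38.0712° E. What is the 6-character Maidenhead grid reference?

KE94aa

Shift to the Maidenhead origin (180°W, 90°S): lon 218.0712, lat 44.0339.
Field: 218.0712/20 → 10 → K, 44.0339/10 → 4 → E; chars KE.
Square: 18.0712/2 → 9, 4.0339/1 → 4; chars 94.
Subsquare: 0.0712/0.0833333 → 0 → a, 0.0339/0.0416667 → 0 → a; chars aa.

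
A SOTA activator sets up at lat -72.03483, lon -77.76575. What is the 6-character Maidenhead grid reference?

Shift to the Maidenhead origin (180°W, 90°S): lon 102.2343, lat 17.9652.
Field (20°×10°, letters A–R): 102.2343/20 → 5 → F, 17.9652/10 → 1 → B; chars FB.
Square (2°×1°, digits 0–9): 2.2343/2 → 1, 7.9652/1 → 7; chars 17.
Subsquare (5′×2.5′, letters a–x): 0.2343/0.0833333 → 2 → c, 0.9652/0.0416667 → 23 → x; chars cx.

FB17cx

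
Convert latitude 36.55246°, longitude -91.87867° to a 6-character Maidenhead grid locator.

EM46bn

Add 180° to longitude and 90° to latitude: 88.1213, 126.5525.
Field: 88.1213/20 → 4 → E, 126.5525/10 → 12 → M; chars EM.
Square: 8.1213/2 → 4, 6.5525/1 → 6; chars 46.
Subsquare: 0.1213/0.0833333 → 1 → b, 0.5525/0.0416667 → 13 → n; chars bn.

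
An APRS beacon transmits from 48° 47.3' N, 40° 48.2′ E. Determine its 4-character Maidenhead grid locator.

Add 180° to longitude and 90° to latitude: 220.80, 138.79.
Field (20°×10°, letters A–R): lon ⌊220.80/20⌋ = 11 → L; lat ⌊138.79/10⌋ = 13 → N.
Square (2°×1°, digits 0–9): lon ⌊0.80/2⌋ = 0; lat ⌊8.79/1⌋ = 8.

LN08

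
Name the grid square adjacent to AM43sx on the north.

AM44sa

Latitude subsquare x = 23; +1 → 24, wraps to 0 = a, carry into square.
Latitude square 3; +1 → 4.
The longitude characters are unchanged.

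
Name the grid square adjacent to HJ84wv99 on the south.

Latitude extended square 9; −1 → 8.
The longitude characters are unchanged.

HJ84wv98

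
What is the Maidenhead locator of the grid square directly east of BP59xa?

Longitude subsquare x = 23; +1 → 24, wraps to 0 = a, carry into square.
Longitude square 5; +1 → 6.
The latitude characters are unchanged.

BP69aa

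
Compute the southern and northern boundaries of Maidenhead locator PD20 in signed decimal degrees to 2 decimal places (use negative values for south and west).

-60.00, -59.00

Field P=15, D=3: +15·20° lon, +3·10° lat → SW at lon 120°, lat -60°.
Square 2, 0: +2·2° lon, +0·1° lat → SW at lon 124°, lat -60°.
Cell spans 2° lon × 1° lat.
south -60.00, north -59.00.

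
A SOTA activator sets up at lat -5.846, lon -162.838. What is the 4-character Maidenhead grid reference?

Add 180° to longitude and 90° to latitude: 17.16, 84.15.
Field: lon ⌊17.16/20⌋ = 0 → A; lat ⌊84.15/10⌋ = 8 → I.
Square: lon ⌊17.16/2⌋ = 8; lat ⌊4.15/1⌋ = 4.

AI84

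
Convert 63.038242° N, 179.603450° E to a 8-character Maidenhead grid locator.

RP93ta29

Offset from 180°W / 90°S: lon 359.60345°, lat 153.03824°.
Field: lon ⌊359.60345/20⌋ = 17 → R; lat ⌊153.03824/10⌋ = 15 → P.
Square: lon ⌊19.60345/2⌋ = 9; lat ⌊3.03824/1⌋ = 3.
Subsquare: lon ⌊1.60345/0.0833333⌋ = 19 → t; lat ⌊0.03824/0.0416667⌋ = 0 → a.
Extended square: lon ⌊0.02012/0.00833333⌋ = 2; lat ⌊0.03824/0.00416667⌋ = 9.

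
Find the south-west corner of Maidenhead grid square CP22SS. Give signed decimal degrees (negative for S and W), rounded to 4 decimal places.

62.7500, -134.5000

Field C=2, P=15: +2·20° lon, +15·10° lat → SW at lon -140°, lat 60°.
Square 2, 2: +2·2° lon, +2·1° lat → SW at lon -136°, lat 62°.
Subsquare s=18, s=18: +18·0.0833333° lon, +18·0.0416667° lat → SW at lon -134.5°, lat 62.75°.
latitude 62.7500, longitude -134.5000.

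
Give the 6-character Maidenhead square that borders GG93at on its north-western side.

Longitude subsquare a = 0; −1 → -1, wraps to 23 = x, carry into square.
Longitude square 9; −1 → 8.
Latitude subsquare t = 19; +1 → 20 = u.

GG83xu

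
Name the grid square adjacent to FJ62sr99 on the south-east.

FJ62tr08

Longitude extended square 9; +1 → 10, wraps to 0, carry into subsquare.
Longitude subsquare s = 18; +1 → 19 = t.
Latitude extended square 9; −1 → 8.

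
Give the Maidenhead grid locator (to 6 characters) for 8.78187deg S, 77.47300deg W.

FI11gf

Offset from 180°W / 90°S: lon 102.5270°, lat 81.2181°.
Field (20°×10°, letters A–R): 102.5270/20 → 5 → F, 81.2181/10 → 8 → I; chars FI.
Square (2°×1°, digits 0–9): 2.5270/2 → 1, 1.2181/1 → 1; chars 11.
Subsquare (5′×2.5′, letters a–x): 0.5270/0.0833333 → 6 → g, 0.2181/0.0416667 → 5 → f; chars gf.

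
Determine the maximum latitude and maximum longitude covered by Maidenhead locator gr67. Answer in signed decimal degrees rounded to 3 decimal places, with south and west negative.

88.000, -46.000

Field G=6, R=17: +6·20° lon, +17·10° lat → SW at lon -60°, lat 80°.
Square 6, 7: +6·2° lon, +7·1° lat → SW at lon -48°, lat 87°.
Cell spans 2° lon × 1° lat. NE corner is SW corner plus one full cell.
latitude 88.000, longitude -46.000.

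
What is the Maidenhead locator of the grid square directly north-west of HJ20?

Longitude square 2; −1 → 1.
Latitude square 0; +1 → 1.

HJ11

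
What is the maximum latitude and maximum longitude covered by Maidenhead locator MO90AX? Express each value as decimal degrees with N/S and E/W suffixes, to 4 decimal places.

Field M=12, O=14: +12·20° lon, +14·10° lat → SW at lon 60°, lat 50°.
Square 9, 0: +9·2° lon, +0·1° lat → SW at lon 78°, lat 50°.
Subsquare a=0, x=23: +0·0.0833333° lon, +23·0.0416667° lat → SW at lon 78°, lat 50.9583°.
Cell spans 0.0833333° lon × 0.0416667° lat. NE corner is SW corner plus one full cell.
latitude 51.0000° N, longitude 78.0833° E.

51.0000° N, 78.0833° E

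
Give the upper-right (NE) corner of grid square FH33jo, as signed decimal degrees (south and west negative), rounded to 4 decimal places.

-16.3750, -73.1667

Field F=5, H=7: +5·20° lon, +7·10° lat → SW at lon -80°, lat -20°.
Square 3, 3: +3·2° lon, +3·1° lat → SW at lon -74°, lat -17°.
Subsquare j=9, o=14: +9·0.0833333° lon, +14·0.0416667° lat → SW at lon -73.25°, lat -16.4167°.
Cell spans 0.0833333° lon × 0.0416667° lat. NE corner is SW corner plus one full cell.
latitude -16.3750, longitude -73.1667.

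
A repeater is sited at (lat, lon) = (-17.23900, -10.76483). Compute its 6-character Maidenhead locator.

IH42os

Offset from 180°W / 90°S: lon 169.2352°, lat 72.7610°.
Field: lon ⌊169.2352/20⌋ = 8 → I; lat ⌊72.7610/10⌋ = 7 → H.
Square: lon ⌊9.2352/2⌋ = 4; lat ⌊2.7610/1⌋ = 2.
Subsquare: lon ⌊1.2352/0.0833333⌋ = 14 → o; lat ⌊0.7610/0.0416667⌋ = 18 → s.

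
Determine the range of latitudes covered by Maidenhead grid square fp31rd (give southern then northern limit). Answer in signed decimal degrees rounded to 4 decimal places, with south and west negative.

61.1250, 61.1667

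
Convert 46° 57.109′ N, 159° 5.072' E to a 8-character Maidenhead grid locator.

Add 180° to longitude and 90° to latitude: 339.08453, 136.95182.
Field (20°×10°, letters A–R): lon ⌊339.08453/20⌋ = 16 → Q; lat ⌊136.95182/10⌋ = 13 → N.
Square (2°×1°, digits 0–9): lon ⌊19.08453/2⌋ = 9; lat ⌊6.95182/1⌋ = 6.
Subsquare (5′×2.5′, letters a–x): lon ⌊1.08453/0.0833333⌋ = 13 → n; lat ⌊0.95182/0.0416667⌋ = 22 → w.
Extended square (30″×15″, digits 0–9): lon ⌊0.00120/0.00833333⌋ = 0; lat ⌊0.03515/0.00416667⌋ = 8.

QN96nw08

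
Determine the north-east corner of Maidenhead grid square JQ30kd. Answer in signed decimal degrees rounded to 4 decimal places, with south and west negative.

70.1667, 6.9167

Field J=9, Q=16: +9·20° lon, +16·10° lat → SW at lon 0°, lat 70°.
Square 3, 0: +3·2° lon, +0·1° lat → SW at lon 6°, lat 70°.
Subsquare k=10, d=3: +10·0.0833333° lon, +3·0.0416667° lat → SW at lon 6.83333°, lat 70.125°.
Cell spans 0.0833333° lon × 0.0416667° lat. NE corner is SW corner plus one full cell.
latitude 70.1667, longitude 6.9167.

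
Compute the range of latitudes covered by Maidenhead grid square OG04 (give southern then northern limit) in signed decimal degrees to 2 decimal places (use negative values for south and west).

-26.00, -25.00

Field O=14, G=6: +14·20° lon, +6·10° lat → SW at lon 100°, lat -30°.
Square 0, 4: +0·2° lon, +4·1° lat → SW at lon 100°, lat -26°.
Cell spans 2° lon × 1° lat.
south -26.00, north -25.00.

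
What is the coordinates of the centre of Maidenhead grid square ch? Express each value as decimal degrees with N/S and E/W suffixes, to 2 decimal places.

Field C=2, H=7: +2·20° lon, +7·10° lat → SW at lon -140°, lat -20°.
Cell spans 20° lon × 10° lat. Centre is SW corner plus half of each.
latitude 15.00° S, longitude 130.00° W.

15.00° S, 130.00° W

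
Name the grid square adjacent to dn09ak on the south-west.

CN99xj

Longitude subsquare a = 0; −1 → -1, wraps to 23 = x, carry into square.
Longitude square 0; −1 → -1, wraps to 9, carry into field.
Longitude field D = 3; −1 → 2 = C.
Latitude subsquare k = 10; −1 → 9 = j.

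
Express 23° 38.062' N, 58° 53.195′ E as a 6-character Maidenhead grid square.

Shift to the Maidenhead origin (180°W, 90°S): lon 238.8866, lat 113.6344.
Field: lon ⌊238.8866/20⌋ = 11 → L; lat ⌊113.6344/10⌋ = 11 → L.
Square: lon ⌊18.8866/2⌋ = 9; lat ⌊3.6344/1⌋ = 3.
Subsquare: lon ⌊0.8866/0.0833333⌋ = 10 → k; lat ⌊0.6344/0.0416667⌋ = 15 → p.

LL93kp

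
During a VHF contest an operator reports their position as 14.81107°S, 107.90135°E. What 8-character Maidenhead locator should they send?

Add 180° to longitude and 90° to latitude: 287.90135, 75.18893.
Field (20°×10°, letters A–R): 287.90135/20 → 14 → O, 75.18893/10 → 7 → H; chars OH.
Square (2°×1°, digits 0–9): 7.90135/2 → 3, 5.18893/1 → 5; chars 35.
Subsquare (5′×2.5′, letters a–x): 1.90135/0.0833333 → 22 → w, 0.18893/0.0416667 → 4 → e; chars we.
Extended square (30″×15″, digits 0–9): 0.06802/0.00833333 → 8, 0.02226/0.00416667 → 5; chars 85.

OH35we85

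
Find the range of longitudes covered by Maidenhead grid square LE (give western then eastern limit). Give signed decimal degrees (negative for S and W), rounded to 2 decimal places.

40.00, 60.00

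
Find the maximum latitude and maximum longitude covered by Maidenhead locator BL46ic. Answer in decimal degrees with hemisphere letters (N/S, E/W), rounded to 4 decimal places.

26.1250° N, 151.2500° W

Field B=1, L=11: +1·20° lon, +11·10° lat → SW at lon -160°, lat 20°.
Square 4, 6: +4·2° lon, +6·1° lat → SW at lon -152°, lat 26°.
Subsquare i=8, c=2: +8·0.0833333° lon, +2·0.0416667° lat → SW at lon -151.333°, lat 26.0833°.
Cell spans 0.0833333° lon × 0.0416667° lat. NE corner is SW corner plus one full cell.
latitude 26.1250° N, longitude 151.2500° W.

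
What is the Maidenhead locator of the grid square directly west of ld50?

Longitude square 5; −1 → 4.
The latitude characters are unchanged.

LD40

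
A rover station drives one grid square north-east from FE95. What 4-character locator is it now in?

GE06

Longitude square 9; +1 → 10, wraps to 0, carry into field.
Longitude field F = 5; +1 → 6 = G.
Latitude square 5; +1 → 6.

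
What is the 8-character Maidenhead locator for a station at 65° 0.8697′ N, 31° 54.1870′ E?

KP55wa83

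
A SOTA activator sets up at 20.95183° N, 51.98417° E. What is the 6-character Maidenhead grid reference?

LL50xw

Shift to the Maidenhead origin (180°W, 90°S): lon 231.9842, lat 110.9518.
Field: lon ⌊231.9842/20⌋ = 11 → L; lat ⌊110.9518/10⌋ = 11 → L.
Square: lon ⌊11.9842/2⌋ = 5; lat ⌊0.9518/1⌋ = 0.
Subsquare: lon ⌊1.9842/0.0833333⌋ = 23 → x; lat ⌊0.9518/0.0416667⌋ = 22 → w.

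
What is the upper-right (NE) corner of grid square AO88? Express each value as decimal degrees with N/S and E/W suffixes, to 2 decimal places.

59.00° N, 162.00° W

Field A=0, O=14: +0·20° lon, +14·10° lat → SW at lon -180°, lat 50°.
Square 8, 8: +8·2° lon, +8·1° lat → SW at lon -164°, lat 58°.
Cell spans 2° lon × 1° lat. NE corner is SW corner plus one full cell.
latitude 59.00° N, longitude 162.00° W.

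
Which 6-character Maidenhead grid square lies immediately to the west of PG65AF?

Longitude subsquare a = 0; −1 → -1, wraps to 23 = x, carry into square.
Longitude square 6; −1 → 5.
The latitude characters are unchanged.

PG55xf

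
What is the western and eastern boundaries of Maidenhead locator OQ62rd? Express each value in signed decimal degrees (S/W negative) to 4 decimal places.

113.4167, 113.5000

Field O=14, Q=16: +14·20° lon, +16·10° lat → SW at lon 100°, lat 70°.
Square 6, 2: +6·2° lon, +2·1° lat → SW at lon 112°, lat 72°.
Subsquare r=17, d=3: +17·0.0833333° lon, +3·0.0416667° lat → SW at lon 113.417°, lat 72.125°.
Cell spans 0.0833333° lon × 0.0416667° lat.
west 113.4167, east 113.5000.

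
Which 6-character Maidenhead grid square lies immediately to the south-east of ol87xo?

OL97an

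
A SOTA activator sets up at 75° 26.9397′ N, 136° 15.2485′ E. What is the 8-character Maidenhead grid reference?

PQ85dk07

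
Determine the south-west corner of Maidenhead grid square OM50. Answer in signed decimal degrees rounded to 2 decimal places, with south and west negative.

Field O=14, M=12: +14·20° lon, +12·10° lat → SW at lon 100°, lat 30°.
Square 5, 0: +5·2° lon, +0·1° lat → SW at lon 110°, lat 30°.
latitude 30.00, longitude 110.00.

30.00, 110.00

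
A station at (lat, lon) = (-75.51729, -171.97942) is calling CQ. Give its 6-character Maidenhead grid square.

Offset from 180°W / 90°S: lon 8.0206°, lat 14.4827°.
Field (20°×10°, letters A–R): lon ⌊8.0206/20⌋ = 0 → A; lat ⌊14.4827/10⌋ = 1 → B.
Square (2°×1°, digits 0–9): lon ⌊8.0206/2⌋ = 4; lat ⌊4.4827/1⌋ = 4.
Subsquare (5′×2.5′, letters a–x): lon ⌊0.0206/0.0833333⌋ = 0 → a; lat ⌊0.4827/0.0416667⌋ = 11 → l.

AB44al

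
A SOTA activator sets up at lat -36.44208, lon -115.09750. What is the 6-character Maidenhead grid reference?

DF23kn

Add 180° to longitude and 90° to latitude: 64.9025, 53.5579.
Field (20°×10°, letters A–R): lon ⌊64.9025/20⌋ = 3 → D; lat ⌊53.5579/10⌋ = 5 → F.
Square (2°×1°, digits 0–9): lon ⌊4.9025/2⌋ = 2; lat ⌊3.5579/1⌋ = 3.
Subsquare (5′×2.5′, letters a–x): lon ⌊0.9025/0.0833333⌋ = 10 → k; lat ⌊0.5579/0.0416667⌋ = 13 → n.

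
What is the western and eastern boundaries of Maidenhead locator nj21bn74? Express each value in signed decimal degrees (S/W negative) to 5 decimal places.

84.14167, 84.15000

Field N=13, J=9: +13·20° lon, +9·10° lat → SW at lon 80°, lat 0°.
Square 2, 1: +2·2° lon, +1·1° lat → SW at lon 84°, lat 1°.
Subsquare b=1, n=13: +1·0.0833333° lon, +13·0.0416667° lat → SW at lon 84.0833°, lat 1.54167°.
Extended square 7, 4: +7·0.00833333° lon, +4·0.00416667° lat → SW at lon 84.1417°, lat 1.55833°.
Cell spans 0.00833333° lon × 0.00416667° lat.
west 84.14167, east 84.15000.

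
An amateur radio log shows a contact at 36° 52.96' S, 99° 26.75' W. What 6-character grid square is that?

Shift to the Maidenhead origin (180°W, 90°S): lon 80.5542, lat 53.1173.
Field: lon ⌊80.5542/20⌋ = 4 → E; lat ⌊53.1173/10⌋ = 5 → F.
Square: lon ⌊0.5542/2⌋ = 0; lat ⌊3.1173/1⌋ = 3.
Subsquare: lon ⌊0.5542/0.0833333⌋ = 6 → g; lat ⌊0.1173/0.0416667⌋ = 2 → c.

EF03gc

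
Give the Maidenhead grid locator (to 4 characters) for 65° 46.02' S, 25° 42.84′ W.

HC74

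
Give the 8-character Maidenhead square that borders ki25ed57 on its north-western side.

KI25ed48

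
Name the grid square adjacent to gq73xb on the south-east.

GQ83aa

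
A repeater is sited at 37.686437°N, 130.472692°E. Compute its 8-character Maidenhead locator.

PM57fq64

Add 180° to longitude and 90° to latitude: 310.47269, 127.68644.
Field: lon ⌊310.47269/20⌋ = 15 → P; lat ⌊127.68644/10⌋ = 12 → M.
Square: lon ⌊10.47269/2⌋ = 5; lat ⌊7.68644/1⌋ = 7.
Subsquare: lon ⌊0.47269/0.0833333⌋ = 5 → f; lat ⌊0.68644/0.0416667⌋ = 16 → q.
Extended square: lon ⌊0.05603/0.00833333⌋ = 6; lat ⌊0.01977/0.00416667⌋ = 4.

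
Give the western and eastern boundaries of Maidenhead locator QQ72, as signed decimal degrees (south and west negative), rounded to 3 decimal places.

154.000, 156.000

Field Q=16, Q=16: +16·20° lon, +16·10° lat → SW at lon 140°, lat 70°.
Square 7, 2: +7·2° lon, +2·1° lat → SW at lon 154°, lat 72°.
Cell spans 2° lon × 1° lat.
west 154.000, east 156.000.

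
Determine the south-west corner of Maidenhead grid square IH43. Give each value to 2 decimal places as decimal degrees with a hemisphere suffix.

17.00° S, 12.00° W

Field I=8, H=7: +8·20° lon, +7·10° lat → SW at lon -20°, lat -20°.
Square 4, 3: +4·2° lon, +3·1° lat → SW at lon -12°, lat -17°.
latitude 17.00° S, longitude 12.00° W.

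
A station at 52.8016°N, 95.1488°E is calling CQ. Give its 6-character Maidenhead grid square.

NO72nt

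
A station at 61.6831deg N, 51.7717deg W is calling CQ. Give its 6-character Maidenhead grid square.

GP41cq

Offset from 180°W / 90°S: lon 128.2283°, lat 151.6831°.
Field (20°×10°, letters A–R): lon ⌊128.2283/20⌋ = 6 → G; lat ⌊151.6831/10⌋ = 15 → P.
Square (2°×1°, digits 0–9): lon ⌊8.2283/2⌋ = 4; lat ⌊1.6831/1⌋ = 1.
Subsquare (5′×2.5′, letters a–x): lon ⌊0.2283/0.0833333⌋ = 2 → c; lat ⌊0.6831/0.0416667⌋ = 16 → q.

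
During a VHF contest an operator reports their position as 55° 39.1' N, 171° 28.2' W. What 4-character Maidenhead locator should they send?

Shift to the Maidenhead origin (180°W, 90°S): lon 8.53, lat 145.65.
Field (20°×10°, letters A–R): 8.53/20 → 0 → A, 145.65/10 → 14 → O; chars AO.
Square (2°×1°, digits 0–9): 8.53/2 → 4, 5.65/1 → 5; chars 45.

AO45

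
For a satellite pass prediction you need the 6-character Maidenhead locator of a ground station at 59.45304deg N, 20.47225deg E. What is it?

KO09fk

Offset from 180°W / 90°S: lon 200.4723°, lat 149.4530°.
Field (20°×10°, letters A–R): 200.4723/20 → 10 → K, 149.4530/10 → 14 → O; chars KO.
Square (2°×1°, digits 0–9): 0.4723/2 → 0, 9.4530/1 → 9; chars 09.
Subsquare (5′×2.5′, letters a–x): 0.4723/0.0833333 → 5 → f, 0.4530/0.0416667 → 10 → k; chars fk.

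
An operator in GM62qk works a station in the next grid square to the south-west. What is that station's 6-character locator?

GM62pj

Longitude subsquare q = 16; −1 → 15 = p.
Latitude subsquare k = 10; −1 → 9 = j.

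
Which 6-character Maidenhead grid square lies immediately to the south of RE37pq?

Latitude subsquare q = 16; −1 → 15 = p.
The longitude characters are unchanged.

RE37pp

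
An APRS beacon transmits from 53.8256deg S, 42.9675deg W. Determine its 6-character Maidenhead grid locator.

GD86me

Add 180° to longitude and 90° to latitude: 137.0325, 36.1744.
Field: lon ⌊137.0325/20⌋ = 6 → G; lat ⌊36.1744/10⌋ = 3 → D.
Square: lon ⌊17.0325/2⌋ = 8; lat ⌊6.1744/1⌋ = 6.
Subsquare: lon ⌊1.0325/0.0833333⌋ = 12 → m; lat ⌊0.1744/0.0416667⌋ = 4 → e.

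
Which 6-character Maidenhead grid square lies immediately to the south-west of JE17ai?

JE07xh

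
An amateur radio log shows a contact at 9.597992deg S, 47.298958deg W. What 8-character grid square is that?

Add 180° to longitude and 90° to latitude: 132.70104, 80.40201.
Field (20°×10°, letters A–R): lon ⌊132.70104/20⌋ = 6 → G; lat ⌊80.40201/10⌋ = 8 → I.
Square (2°×1°, digits 0–9): lon ⌊12.70104/2⌋ = 6; lat ⌊0.40201/1⌋ = 0.
Subsquare (5′×2.5′, letters a–x): lon ⌊0.70104/0.0833333⌋ = 8 → i; lat ⌊0.40201/0.0416667⌋ = 9 → j.
Extended square (30″×15″, digits 0–9): lon ⌊0.03438/0.00833333⌋ = 4; lat ⌊0.02701/0.00416667⌋ = 6.

GI60ij46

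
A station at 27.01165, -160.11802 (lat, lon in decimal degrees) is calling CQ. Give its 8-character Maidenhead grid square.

AL97wa52

Shift to the Maidenhead origin (180°W, 90°S): lon 19.88198, lat 117.01165.
Field: lon ⌊19.88198/20⌋ = 0 → A; lat ⌊117.01165/10⌋ = 11 → L.
Square: lon ⌊19.88198/2⌋ = 9; lat ⌊7.01165/1⌋ = 7.
Subsquare: lon ⌊1.88198/0.0833333⌋ = 22 → w; lat ⌊0.01165/0.0416667⌋ = 0 → a.
Extended square: lon ⌊0.04865/0.00833333⌋ = 5; lat ⌊0.01165/0.00416667⌋ = 2.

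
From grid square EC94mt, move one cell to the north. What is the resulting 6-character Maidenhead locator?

EC94mu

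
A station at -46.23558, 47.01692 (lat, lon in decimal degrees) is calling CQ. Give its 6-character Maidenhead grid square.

Shift to the Maidenhead origin (180°W, 90°S): lon 227.0169, lat 43.7644.
Field: lon ⌊227.0169/20⌋ = 11 → L; lat ⌊43.7644/10⌋ = 4 → E.
Square: lon ⌊7.0169/2⌋ = 3; lat ⌊3.7644/1⌋ = 3.
Subsquare: lon ⌊1.0169/0.0833333⌋ = 12 → m; lat ⌊0.7644/0.0416667⌋ = 18 → s.

LE33ms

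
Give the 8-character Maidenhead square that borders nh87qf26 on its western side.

NH87qf16

Longitude extended square 2; −1 → 1.
The latitude characters are unchanged.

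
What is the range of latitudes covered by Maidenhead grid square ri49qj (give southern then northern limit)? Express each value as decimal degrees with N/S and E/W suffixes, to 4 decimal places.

Field R=17, I=8: +17·20° lon, +8·10° lat → SW at lon 160°, lat -10°.
Square 4, 9: +4·2° lon, +9·1° lat → SW at lon 168°, lat -1°.
Subsquare q=16, j=9: +16·0.0833333° lon, +9·0.0416667° lat → SW at lon 169.333°, lat -0.625°.
Cell spans 0.0833333° lon × 0.0416667° lat.
south 0.6250° S, north 0.5833° S.

0.6250° S, 0.5833° S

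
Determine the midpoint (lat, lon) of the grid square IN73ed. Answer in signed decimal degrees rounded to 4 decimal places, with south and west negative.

43.1458, -5.6250

Field I=8, N=13: +8·20° lon, +13·10° lat → SW at lon -20°, lat 40°.
Square 7, 3: +7·2° lon, +3·1° lat → SW at lon -6°, lat 43°.
Subsquare e=4, d=3: +4·0.0833333° lon, +3·0.0416667° lat → SW at lon -5.66667°, lat 43.125°.
Cell spans 0.0833333° lon × 0.0416667° lat. Centre is SW corner plus half of each.
latitude 43.1458, longitude -5.6250.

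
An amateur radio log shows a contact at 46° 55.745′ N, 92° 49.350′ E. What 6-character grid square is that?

NN66jw

Offset from 180°W / 90°S: lon 272.8225°, lat 136.9291°.
Field: 272.8225/20 → 13 → N, 136.9291/10 → 13 → N; chars NN.
Square: 12.8225/2 → 6, 6.9291/1 → 6; chars 66.
Subsquare: 0.8225/0.0833333 → 9 → j, 0.9291/0.0416667 → 22 → w; chars jw.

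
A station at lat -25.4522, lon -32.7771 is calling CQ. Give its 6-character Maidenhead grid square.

HG34on

Add 180° to longitude and 90° to latitude: 147.2229, 64.5478.
Field: lon ⌊147.2229/20⌋ = 7 → H; lat ⌊64.5478/10⌋ = 6 → G.
Square: lon ⌊7.2229/2⌋ = 3; lat ⌊4.5478/1⌋ = 4.
Subsquare: lon ⌊1.2229/0.0833333⌋ = 14 → o; lat ⌊0.5478/0.0416667⌋ = 13 → n.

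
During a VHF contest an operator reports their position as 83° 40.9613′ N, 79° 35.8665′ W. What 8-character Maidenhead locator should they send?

FR03eq83

Offset from 180°W / 90°S: lon 100.40223°, lat 173.68269°.
Field: lon ⌊100.40223/20⌋ = 5 → F; lat ⌊173.68269/10⌋ = 17 → R.
Square: lon ⌊0.40223/2⌋ = 0; lat ⌊3.68269/1⌋ = 3.
Subsquare: lon ⌊0.40223/0.0833333⌋ = 4 → e; lat ⌊0.68269/0.0416667⌋ = 16 → q.
Extended square: lon ⌊0.06889/0.00833333⌋ = 8; lat ⌊0.01602/0.00416667⌋ = 3.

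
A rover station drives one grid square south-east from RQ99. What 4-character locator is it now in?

Longitude square 9; +1 → 10, wraps to 0, carry into field.
Longitude field R = 17; +1 → 18, wraps to 0 = A, wrapping around the antimeridian.
Latitude square 9; −1 → 8.

AQ08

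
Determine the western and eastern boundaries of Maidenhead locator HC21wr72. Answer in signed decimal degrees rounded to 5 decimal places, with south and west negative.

-34.10833, -34.10000

Field H=7, C=2: +7·20° lon, +2·10° lat → SW at lon -40°, lat -70°.
Square 2, 1: +2·2° lon, +1·1° lat → SW at lon -36°, lat -69°.
Subsquare w=22, r=17: +22·0.0833333° lon, +17·0.0416667° lat → SW at lon -34.1667°, lat -68.2917°.
Extended square 7, 2: +7·0.00833333° lon, +2·0.00416667° lat → SW at lon -34.1083°, lat -68.2833°.
Cell spans 0.00833333° lon × 0.00416667° lat.
west -34.10833, east -34.10000.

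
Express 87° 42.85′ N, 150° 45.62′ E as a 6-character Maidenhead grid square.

Add 180° to longitude and 90° to latitude: 330.7603, 177.7142.
Field: lon ⌊330.7603/20⌋ = 16 → Q; lat ⌊177.7142/10⌋ = 17 → R.
Square: lon ⌊10.7603/2⌋ = 5; lat ⌊7.7142/1⌋ = 7.
Subsquare: lon ⌊0.7603/0.0833333⌋ = 9 → j; lat ⌊0.7142/0.0416667⌋ = 17 → r.

QR57jr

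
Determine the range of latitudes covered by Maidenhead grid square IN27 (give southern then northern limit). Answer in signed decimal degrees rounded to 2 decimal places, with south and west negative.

47.00, 48.00

Field I=8, N=13: +8·20° lon, +13·10° lat → SW at lon -20°, lat 40°.
Square 2, 7: +2·2° lon, +7·1° lat → SW at lon -16°, lat 47°.
Cell spans 2° lon × 1° lat.
south 47.00, north 48.00.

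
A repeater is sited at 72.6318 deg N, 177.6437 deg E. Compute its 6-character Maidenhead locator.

Shift to the Maidenhead origin (180°W, 90°S): lon 357.6437, lat 162.6318.
Field: 357.6437/20 → 17 → R, 162.6318/10 → 16 → Q; chars RQ.
Square: 17.6437/2 → 8, 2.6318/1 → 2; chars 82.
Subsquare: 1.6437/0.0833333 → 19 → t, 0.6318/0.0416667 → 15 → p; chars tp.

RQ82tp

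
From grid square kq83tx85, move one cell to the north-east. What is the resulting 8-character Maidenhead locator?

KQ83tx96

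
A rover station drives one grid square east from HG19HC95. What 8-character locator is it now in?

HG19ic05

Longitude extended square 9; +1 → 10, wraps to 0, carry into subsquare.
Longitude subsquare h = 7; +1 → 8 = i.
The latitude characters are unchanged.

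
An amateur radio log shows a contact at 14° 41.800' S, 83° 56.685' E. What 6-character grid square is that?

Offset from 180°W / 90°S: lon 263.9447°, lat 75.3033°.
Field: lon ⌊263.9447/20⌋ = 13 → N; lat ⌊75.3033/10⌋ = 7 → H.
Square: lon ⌊3.9447/2⌋ = 1; lat ⌊5.3033/1⌋ = 5.
Subsquare: lon ⌊1.9447/0.0833333⌋ = 23 → x; lat ⌊0.3033/0.0416667⌋ = 7 → h.

NH15xh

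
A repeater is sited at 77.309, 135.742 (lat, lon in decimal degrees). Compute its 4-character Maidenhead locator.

PQ77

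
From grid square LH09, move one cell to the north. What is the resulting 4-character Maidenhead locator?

LI00

Latitude square 9; +1 → 10, wraps to 0, carry into field.
Latitude field H = 7; +1 → 8 = I.
The longitude characters are unchanged.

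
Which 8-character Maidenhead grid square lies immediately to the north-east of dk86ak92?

DK86bk03

Longitude extended square 9; +1 → 10, wraps to 0, carry into subsquare.
Longitude subsquare a = 0; +1 → 1 = b.
Latitude extended square 2; +1 → 3.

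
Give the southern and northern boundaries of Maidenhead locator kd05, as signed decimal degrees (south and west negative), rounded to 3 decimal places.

-55.000, -54.000

Field K=10, D=3: +10·20° lon, +3·10° lat → SW at lon 20°, lat -60°.
Square 0, 5: +0·2° lon, +5·1° lat → SW at lon 20°, lat -55°.
Cell spans 2° lon × 1° lat.
south -55.000, north -54.000.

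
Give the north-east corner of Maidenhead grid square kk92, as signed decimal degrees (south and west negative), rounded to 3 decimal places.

13.000, 40.000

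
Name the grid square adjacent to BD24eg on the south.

Latitude subsquare g = 6; −1 → 5 = f.
The longitude characters are unchanged.

BD24ef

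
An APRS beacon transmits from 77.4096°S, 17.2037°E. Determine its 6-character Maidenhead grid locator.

JB82oo

Shift to the Maidenhead origin (180°W, 90°S): lon 197.2037, lat 12.5904.
Field (20°×10°, letters A–R): lon ⌊197.2037/20⌋ = 9 → J; lat ⌊12.5904/10⌋ = 1 → B.
Square (2°×1°, digits 0–9): lon ⌊17.2037/2⌋ = 8; lat ⌊2.5904/1⌋ = 2.
Subsquare (5′×2.5′, letters a–x): lon ⌊1.2037/0.0833333⌋ = 14 → o; lat ⌊0.5904/0.0416667⌋ = 14 → o.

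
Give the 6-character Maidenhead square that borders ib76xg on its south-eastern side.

Longitude subsquare x = 23; +1 → 24, wraps to 0 = a, carry into square.
Longitude square 7; +1 → 8.
Latitude subsquare g = 6; −1 → 5 = f.

IB86af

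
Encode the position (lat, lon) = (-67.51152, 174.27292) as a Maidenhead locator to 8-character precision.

Offset from 180°W / 90°S: lon 354.27292°, lat 22.48848°.
Field: 354.27292/20 → 17 → R, 22.48848/10 → 2 → C; chars RC.
Square: 14.27292/2 → 7, 2.48848/1 → 2; chars 72.
Subsquare: 0.27292/0.0833333 → 3 → d, 0.48848/0.0416667 → 11 → l; chars dl.
Extended square: 0.02292/0.00833333 → 2, 0.03015/0.00416667 → 7; chars 27.

RC72dl27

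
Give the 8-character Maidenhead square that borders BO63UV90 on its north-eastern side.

BO63vv01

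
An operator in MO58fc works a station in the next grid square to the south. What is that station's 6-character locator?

MO58fb

Latitude subsquare c = 2; −1 → 1 = b.
The longitude characters are unchanged.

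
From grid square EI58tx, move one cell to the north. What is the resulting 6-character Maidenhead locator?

Latitude subsquare x = 23; +1 → 24, wraps to 0 = a, carry into square.
Latitude square 8; +1 → 9.
The longitude characters are unchanged.

EI59ta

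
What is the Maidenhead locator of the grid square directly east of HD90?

ID00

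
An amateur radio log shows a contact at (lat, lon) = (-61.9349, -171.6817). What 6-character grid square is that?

AC48db

Shift to the Maidenhead origin (180°W, 90°S): lon 8.3183, lat 28.0651.
Field: 8.3183/20 → 0 → A, 28.0651/10 → 2 → C; chars AC.
Square: 8.3183/2 → 4, 8.0651/1 → 8; chars 48.
Subsquare: 0.3183/0.0833333 → 3 → d, 0.0651/0.0416667 → 1 → b; chars db.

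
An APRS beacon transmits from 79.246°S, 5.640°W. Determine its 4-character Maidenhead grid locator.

IB70

Offset from 180°W / 90°S: lon 174.36°, lat 10.75°.
Field: 174.36/20 → 8 → I, 10.75/10 → 1 → B; chars IB.
Square: 14.36/2 → 7, 0.75/1 → 0; chars 70.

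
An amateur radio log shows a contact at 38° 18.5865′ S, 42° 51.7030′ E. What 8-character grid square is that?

LF11kq35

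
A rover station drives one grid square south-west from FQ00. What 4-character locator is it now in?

Longitude square 0; −1 → -1, wraps to 9, carry into field.
Longitude field F = 5; −1 → 4 = E.
Latitude square 0; −1 → -1, wraps to 9, carry into field.
Latitude field Q = 16; −1 → 15 = P.

EP99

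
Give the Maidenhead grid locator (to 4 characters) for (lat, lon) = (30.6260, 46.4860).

Offset from 180°W / 90°S: lon 226.49°, lat 120.63°.
Field: 226.49/20 → 11 → L, 120.63/10 → 12 → M; chars LM.
Square: 6.49/2 → 3, 0.63/1 → 0; chars 30.

LM30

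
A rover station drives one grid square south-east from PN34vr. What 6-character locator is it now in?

Longitude subsquare v = 21; +1 → 22 = w.
Latitude subsquare r = 17; −1 → 16 = q.

PN34wq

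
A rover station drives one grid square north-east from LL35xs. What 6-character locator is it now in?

Longitude subsquare x = 23; +1 → 24, wraps to 0 = a, carry into square.
Longitude square 3; +1 → 4.
Latitude subsquare s = 18; +1 → 19 = t.

LL45at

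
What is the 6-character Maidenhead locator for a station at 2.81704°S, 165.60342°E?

RI27te

Shift to the Maidenhead origin (180°W, 90°S): lon 345.6034, lat 87.1830.
Field: lon ⌊345.6034/20⌋ = 17 → R; lat ⌊87.1830/10⌋ = 8 → I.
Square: lon ⌊5.6034/2⌋ = 2; lat ⌊7.1830/1⌋ = 7.
Subsquare: lon ⌊1.6034/0.0833333⌋ = 19 → t; lat ⌊0.1830/0.0416667⌋ = 4 → e.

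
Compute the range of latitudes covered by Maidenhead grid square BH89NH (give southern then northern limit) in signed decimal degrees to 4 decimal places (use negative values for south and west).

-10.7083, -10.6667

Field B=1, H=7: +1·20° lon, +7·10° lat → SW at lon -160°, lat -20°.
Square 8, 9: +8·2° lon, +9·1° lat → SW at lon -144°, lat -11°.
Subsquare n=13, h=7: +13·0.0833333° lon, +7·0.0416667° lat → SW at lon -142.917°, lat -10.7083°.
Cell spans 0.0833333° lon × 0.0416667° lat.
south -10.7083, north -10.6667.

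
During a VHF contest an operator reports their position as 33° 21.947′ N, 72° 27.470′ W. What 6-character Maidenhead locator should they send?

Offset from 180°W / 90°S: lon 107.5422°, lat 123.3658°.
Field (20°×10°, letters A–R): lon ⌊107.5422/20⌋ = 5 → F; lat ⌊123.3658/10⌋ = 12 → M.
Square (2°×1°, digits 0–9): lon ⌊7.5422/2⌋ = 3; lat ⌊3.3658/1⌋ = 3.
Subsquare (5′×2.5′, letters a–x): lon ⌊1.5422/0.0833333⌋ = 18 → s; lat ⌊0.3658/0.0416667⌋ = 8 → i.

FM33si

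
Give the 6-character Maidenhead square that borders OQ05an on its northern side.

OQ05ao

Latitude subsquare n = 13; +1 → 14 = o.
The longitude characters are unchanged.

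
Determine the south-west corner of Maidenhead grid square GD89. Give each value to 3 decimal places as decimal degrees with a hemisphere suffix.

51.000° S, 44.000° W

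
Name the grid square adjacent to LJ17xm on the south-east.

LJ27al

Longitude subsquare x = 23; +1 → 24, wraps to 0 = a, carry into square.
Longitude square 1; +1 → 2.
Latitude subsquare m = 12; −1 → 11 = l.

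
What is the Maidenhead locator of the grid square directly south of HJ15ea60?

Latitude extended square 0; −1 → -1, wraps to 9, carry into subsquare.
Latitude subsquare a = 0; −1 → -1, wraps to 23 = x, carry into square.
Latitude square 5; −1 → 4.
The longitude characters are unchanged.

HJ14ex69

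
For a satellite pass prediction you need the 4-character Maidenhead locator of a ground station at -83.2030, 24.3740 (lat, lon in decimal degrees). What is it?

KA26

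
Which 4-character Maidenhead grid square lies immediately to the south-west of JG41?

JG30

Longitude square 4; −1 → 3.
Latitude square 1; −1 → 0.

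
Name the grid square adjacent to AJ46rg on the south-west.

AJ46qf

Longitude subsquare r = 17; −1 → 16 = q.
Latitude subsquare g = 6; −1 → 5 = f.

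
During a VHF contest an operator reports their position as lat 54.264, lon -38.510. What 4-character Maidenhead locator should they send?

HO04

Add 180° to longitude and 90° to latitude: 141.49, 144.26.
Field: lon ⌊141.49/20⌋ = 7 → H; lat ⌊144.26/10⌋ = 14 → O.
Square: lon ⌊1.49/2⌋ = 0; lat ⌊4.26/1⌋ = 4.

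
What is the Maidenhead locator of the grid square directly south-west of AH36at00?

Longitude extended square 0; −1 → -1, wraps to 9, carry into subsquare.
Longitude subsquare a = 0; −1 → -1, wraps to 23 = x, carry into square.
Longitude square 3; −1 → 2.
Latitude extended square 0; −1 → -1, wraps to 9, carry into subsquare.
Latitude subsquare t = 19; −1 → 18 = s.

AH26xs99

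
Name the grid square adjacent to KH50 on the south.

KG59

Latitude square 0; −1 → -1, wraps to 9, carry into field.
Latitude field H = 7; −1 → 6 = G.
The longitude characters are unchanged.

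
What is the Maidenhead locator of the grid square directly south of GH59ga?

GH58gx

Latitude subsquare a = 0; −1 → -1, wraps to 23 = x, carry into square.
Latitude square 9; −1 → 8.
The longitude characters are unchanged.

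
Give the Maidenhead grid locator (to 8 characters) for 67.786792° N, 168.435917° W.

AP57ss78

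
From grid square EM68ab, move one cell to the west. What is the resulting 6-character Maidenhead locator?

Longitude subsquare a = 0; −1 → -1, wraps to 23 = x, carry into square.
Longitude square 6; −1 → 5.
The latitude characters are unchanged.

EM58xb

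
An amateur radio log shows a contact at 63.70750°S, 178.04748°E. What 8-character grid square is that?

RC96ah50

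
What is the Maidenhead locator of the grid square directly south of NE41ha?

NE40hx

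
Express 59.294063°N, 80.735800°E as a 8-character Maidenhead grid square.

NO09ih80

Add 180° to longitude and 90° to latitude: 260.73580, 149.29406.
Field: lon ⌊260.73580/20⌋ = 13 → N; lat ⌊149.29406/10⌋ = 14 → O.
Square: lon ⌊0.73580/2⌋ = 0; lat ⌊9.29406/1⌋ = 9.
Subsquare: lon ⌊0.73580/0.0833333⌋ = 8 → i; lat ⌊0.29406/0.0416667⌋ = 7 → h.
Extended square: lon ⌊0.06913/0.00833333⌋ = 8; lat ⌊0.00240/0.00416667⌋ = 0.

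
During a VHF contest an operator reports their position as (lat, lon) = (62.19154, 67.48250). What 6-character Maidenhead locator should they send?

MP32re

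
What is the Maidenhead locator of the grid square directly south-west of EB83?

EB72

Longitude square 8; −1 → 7.
Latitude square 3; −1 → 2.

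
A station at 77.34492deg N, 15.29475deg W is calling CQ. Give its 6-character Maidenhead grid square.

Offset from 180°W / 90°S: lon 164.7053°, lat 167.3449°.
Field (20°×10°, letters A–R): 164.7053/20 → 8 → I, 167.3449/10 → 16 → Q; chars IQ.
Square (2°×1°, digits 0–9): 4.7053/2 → 2, 7.3449/1 → 7; chars 27.
Subsquare (5′×2.5′, letters a–x): 0.7053/0.0833333 → 8 → i, 0.3449/0.0416667 → 8 → i; chars ii.

IQ27ii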